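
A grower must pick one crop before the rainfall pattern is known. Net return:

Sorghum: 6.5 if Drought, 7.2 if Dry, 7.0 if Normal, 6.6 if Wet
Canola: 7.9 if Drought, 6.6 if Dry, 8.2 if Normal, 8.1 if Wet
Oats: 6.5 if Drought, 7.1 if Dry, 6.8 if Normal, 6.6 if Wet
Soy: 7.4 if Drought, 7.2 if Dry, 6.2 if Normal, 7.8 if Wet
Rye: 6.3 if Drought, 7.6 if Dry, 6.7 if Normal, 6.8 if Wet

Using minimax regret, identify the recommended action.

Canola

Column bests: Drought=7.9, Dry=7.6, Normal=8.2, Wet=8.1.
Sorghum regrets: 1.4, 0.4, 1.2, 1.5 → max 1.5
Canola regrets: 0.0, 1.0, 0.0, 0.0 → max 1.0
Oats regrets: 1.4, 0.5, 1.4, 1.5 → max 1.5
Soy regrets: 0.5, 0.4, 2.0, 0.3 → max 2.0
Rye regrets: 1.6, 0.0, 1.5, 1.3 → max 1.6
Smallest max regret = 1.0 → Canola.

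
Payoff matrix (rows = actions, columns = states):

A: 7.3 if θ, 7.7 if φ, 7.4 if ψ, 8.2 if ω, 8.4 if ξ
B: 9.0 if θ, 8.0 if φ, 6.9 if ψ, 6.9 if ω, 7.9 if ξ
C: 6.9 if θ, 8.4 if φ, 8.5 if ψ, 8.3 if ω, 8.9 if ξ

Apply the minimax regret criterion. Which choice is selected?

Column bests: θ=9.0, φ=8.4, ψ=8.5, ω=8.3, ξ=8.9.
A regrets: 1.7, 0.7, 1.1, 0.1, 0.5 → max 1.7
B regrets: 0.0, 0.4, 1.6, 1.4, 1.0 → max 1.6
C regrets: 2.1, 0.0, 0.0, 0.0, 0.0 → max 2.1
Smallest max regret = 1.6 → B.

B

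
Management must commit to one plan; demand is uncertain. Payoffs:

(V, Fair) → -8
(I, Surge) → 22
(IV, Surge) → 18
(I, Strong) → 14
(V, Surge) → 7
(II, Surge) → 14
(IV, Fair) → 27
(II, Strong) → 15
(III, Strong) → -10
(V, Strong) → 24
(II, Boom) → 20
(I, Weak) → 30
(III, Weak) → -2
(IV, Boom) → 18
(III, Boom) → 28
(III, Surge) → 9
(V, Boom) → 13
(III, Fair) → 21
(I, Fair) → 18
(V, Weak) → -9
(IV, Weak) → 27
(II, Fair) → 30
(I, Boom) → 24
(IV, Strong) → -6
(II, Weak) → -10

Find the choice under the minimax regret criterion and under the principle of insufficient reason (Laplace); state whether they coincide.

Column bests: Weak=30, Fair=30, Strong=24, Boom=28, Surge=22.
I regrets: 0, 12, 10, 4, 0 → max 12
II regrets: 40, 0, 9, 8, 8 → max 40
III regrets: 32, 9, 34, 0, 13 → max 34
IV regrets: 3, 3, 30, 10, 4 → max 30
V regrets: 39, 38, 0, 15, 15 → max 39
Smallest max regret = 12 → I.
Row averages: I=21.6, II=13.8, III=9.2, IV=16.8, V=5.4
Highest average = 21.6 → I.

minimax regret → I; laplace → I (agree)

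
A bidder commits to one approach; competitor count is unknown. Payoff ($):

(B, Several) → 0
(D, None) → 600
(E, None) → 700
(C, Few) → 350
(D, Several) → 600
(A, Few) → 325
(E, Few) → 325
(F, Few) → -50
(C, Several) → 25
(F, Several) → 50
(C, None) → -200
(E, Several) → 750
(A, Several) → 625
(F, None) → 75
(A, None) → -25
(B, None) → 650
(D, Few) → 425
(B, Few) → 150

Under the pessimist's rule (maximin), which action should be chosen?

Row minima: A=-25, B=0, C=-200, D=425, E=325, F=-50
Best worst-case = 425 → D.

D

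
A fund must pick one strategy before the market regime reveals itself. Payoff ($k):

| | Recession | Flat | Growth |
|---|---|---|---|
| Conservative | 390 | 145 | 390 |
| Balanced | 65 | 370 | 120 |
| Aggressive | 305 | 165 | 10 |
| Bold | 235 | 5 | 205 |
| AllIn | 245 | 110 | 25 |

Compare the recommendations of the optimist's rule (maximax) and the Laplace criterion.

maximax → Conservative; laplace → Conservative (agree)

Row maxima: Conservative=390, Balanced=370, Aggressive=305, Bold=235, AllIn=245
Best best-case = 390 → Conservative.
Row averages: Conservative=925/3, Balanced=185, Aggressive=160, Bold=445/3, AllIn=380/3
Highest average = 925/3 → Conservative.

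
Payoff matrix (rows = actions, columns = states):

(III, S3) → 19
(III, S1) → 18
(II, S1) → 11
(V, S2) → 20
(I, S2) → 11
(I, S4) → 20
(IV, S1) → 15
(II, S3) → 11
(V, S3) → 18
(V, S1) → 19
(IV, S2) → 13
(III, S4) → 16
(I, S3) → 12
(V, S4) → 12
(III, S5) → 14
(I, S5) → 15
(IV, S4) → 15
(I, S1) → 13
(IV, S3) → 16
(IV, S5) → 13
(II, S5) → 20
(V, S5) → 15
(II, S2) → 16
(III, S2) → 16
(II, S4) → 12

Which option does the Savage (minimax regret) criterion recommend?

Column bests: S1=19, S2=20, S3=19, S4=20, S5=20.
I regrets: 6, 9, 7, 0, 5 → max 9
II regrets: 8, 4, 8, 8, 0 → max 8
III regrets: 1, 4, 0, 4, 6 → max 6
IV regrets: 4, 7, 3, 5, 7 → max 7
V regrets: 0, 0, 1, 8, 5 → max 8
Smallest max regret = 6 → III.

III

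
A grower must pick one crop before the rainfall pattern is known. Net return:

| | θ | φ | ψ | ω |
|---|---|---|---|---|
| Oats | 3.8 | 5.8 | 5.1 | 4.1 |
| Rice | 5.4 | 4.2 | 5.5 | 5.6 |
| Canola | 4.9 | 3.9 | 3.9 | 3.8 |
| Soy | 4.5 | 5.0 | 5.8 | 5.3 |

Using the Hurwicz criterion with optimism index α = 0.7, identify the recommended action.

Soy

Oats: 0.7·5.8 + 0.3·3.8 = 5.2
Rice: 0.7·5.6 + 0.3·4.2 = 5.18
Canola: 0.7·4.9 + 0.3·3.8 = 4.57
Soy: 0.7·5.8 + 0.3·4.5 = 5.41
Highest Hurwicz score = 5.41 → Soy.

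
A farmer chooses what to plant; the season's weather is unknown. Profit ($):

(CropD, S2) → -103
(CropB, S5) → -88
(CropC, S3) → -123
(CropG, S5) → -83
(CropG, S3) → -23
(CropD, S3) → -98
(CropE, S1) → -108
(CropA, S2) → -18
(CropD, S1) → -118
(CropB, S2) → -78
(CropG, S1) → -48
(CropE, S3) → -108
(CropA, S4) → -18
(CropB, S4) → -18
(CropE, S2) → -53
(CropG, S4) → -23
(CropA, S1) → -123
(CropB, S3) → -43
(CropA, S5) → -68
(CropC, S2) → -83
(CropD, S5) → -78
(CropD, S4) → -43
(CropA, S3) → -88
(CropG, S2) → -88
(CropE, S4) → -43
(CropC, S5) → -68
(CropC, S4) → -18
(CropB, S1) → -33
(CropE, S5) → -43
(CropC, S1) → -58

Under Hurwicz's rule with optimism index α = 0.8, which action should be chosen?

CropA: 0.8·(-18) + 0.2·(-123) = -39
CropE: 0.8·(-43) + 0.2·(-108) = -56
CropC: 0.8·(-18) + 0.2·(-123) = -39
CropB: 0.8·(-18) + 0.2·(-88) = -32
CropG: 0.8·(-23) + 0.2·(-88) = -36
CropD: 0.8·(-43) + 0.2·(-118) = -58
Highest Hurwicz score = -32 → CropB.

CropB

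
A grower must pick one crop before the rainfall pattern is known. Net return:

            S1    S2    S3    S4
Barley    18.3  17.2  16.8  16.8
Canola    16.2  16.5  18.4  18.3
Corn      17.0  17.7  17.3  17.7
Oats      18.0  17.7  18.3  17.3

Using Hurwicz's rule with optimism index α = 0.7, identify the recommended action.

Barley: 0.7·18.3 + 0.3·16.8 = 17.85
Canola: 0.7·18.4 + 0.3·16.2 = 17.74
Corn: 0.7·17.7 + 0.3·17.0 = 17.49
Oats: 0.7·18.3 + 0.3·17.3 = 18
Highest Hurwicz score = 18 → Oats.

Oats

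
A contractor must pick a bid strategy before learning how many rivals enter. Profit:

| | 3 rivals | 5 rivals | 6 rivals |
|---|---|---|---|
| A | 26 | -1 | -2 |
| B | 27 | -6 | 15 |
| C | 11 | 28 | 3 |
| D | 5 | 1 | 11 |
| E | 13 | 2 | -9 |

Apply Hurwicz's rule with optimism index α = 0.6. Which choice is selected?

A: 0.6·26 + 0.4·(-2) = 14.8
B: 0.6·27 + 0.4·(-6) = 13.8
C: 0.6·28 + 0.4·3 = 18
D: 0.6·11 + 0.4·1 = 7
E: 0.6·13 + 0.4·(-9) = 4.2
Highest Hurwicz score = 18 → C.

C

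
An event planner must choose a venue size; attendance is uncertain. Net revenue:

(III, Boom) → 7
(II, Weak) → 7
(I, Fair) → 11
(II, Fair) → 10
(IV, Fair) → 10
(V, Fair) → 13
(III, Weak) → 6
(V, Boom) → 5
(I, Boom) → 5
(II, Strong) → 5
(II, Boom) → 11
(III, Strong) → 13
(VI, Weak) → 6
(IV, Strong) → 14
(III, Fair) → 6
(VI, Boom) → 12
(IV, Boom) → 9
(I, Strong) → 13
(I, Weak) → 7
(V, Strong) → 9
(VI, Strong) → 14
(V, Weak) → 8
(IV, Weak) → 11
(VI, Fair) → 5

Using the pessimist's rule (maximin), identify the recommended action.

IV

Row minima: I=5, II=5, III=6, IV=9, V=5, VI=5
Best worst-case = 9 → IV.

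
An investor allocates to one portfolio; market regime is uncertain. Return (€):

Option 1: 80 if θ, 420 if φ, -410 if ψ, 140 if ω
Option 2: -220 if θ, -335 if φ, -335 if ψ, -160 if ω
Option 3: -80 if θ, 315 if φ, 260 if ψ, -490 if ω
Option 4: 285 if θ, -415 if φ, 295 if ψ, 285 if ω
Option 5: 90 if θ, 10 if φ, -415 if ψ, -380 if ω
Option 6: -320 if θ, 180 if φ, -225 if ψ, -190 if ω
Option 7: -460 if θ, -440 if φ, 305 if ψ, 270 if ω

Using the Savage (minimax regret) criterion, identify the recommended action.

Option 6

Column bests: θ=285, φ=420, ψ=305, ω=285.
Option 1 regrets: 205, 0, 715, 145 → max 715
Option 2 regrets: 505, 755, 640, 445 → max 755
Option 3 regrets: 365, 105, 45, 775 → max 775
Option 4 regrets: 0, 835, 10, 0 → max 835
Option 5 regrets: 195, 410, 720, 665 → max 720
Option 6 regrets: 605, 240, 530, 475 → max 605
Option 7 regrets: 745, 860, 0, 15 → max 860
Smallest max regret = 605 → Option 6.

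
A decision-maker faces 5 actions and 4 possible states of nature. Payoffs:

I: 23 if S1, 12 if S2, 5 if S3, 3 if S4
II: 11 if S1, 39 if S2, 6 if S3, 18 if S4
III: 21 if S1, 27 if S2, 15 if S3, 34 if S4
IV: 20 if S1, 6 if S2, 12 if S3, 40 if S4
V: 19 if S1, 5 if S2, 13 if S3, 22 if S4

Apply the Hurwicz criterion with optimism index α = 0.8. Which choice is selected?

IV

I: 0.8·23 + 0.2·3 = 19
II: 0.8·39 + 0.2·6 = 32.4
III: 0.8·34 + 0.2·15 = 30.2
IV: 0.8·40 + 0.2·6 = 33.2
V: 0.8·22 + 0.2·5 = 18.6
Highest Hurwicz score = 33.2 → IV.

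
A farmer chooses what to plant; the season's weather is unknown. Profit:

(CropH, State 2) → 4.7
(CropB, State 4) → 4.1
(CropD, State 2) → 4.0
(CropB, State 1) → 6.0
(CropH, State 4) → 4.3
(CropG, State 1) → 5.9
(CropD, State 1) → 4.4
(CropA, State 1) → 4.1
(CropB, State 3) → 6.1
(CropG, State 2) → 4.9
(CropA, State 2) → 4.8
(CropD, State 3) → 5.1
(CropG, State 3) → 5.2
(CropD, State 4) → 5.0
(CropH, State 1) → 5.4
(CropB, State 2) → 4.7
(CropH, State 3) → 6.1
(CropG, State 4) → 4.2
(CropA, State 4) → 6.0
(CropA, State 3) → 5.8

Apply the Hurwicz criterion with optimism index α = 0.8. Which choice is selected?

CropA: 0.8·6.0 + 0.2·4.1 = 5.62
CropD: 0.8·5.1 + 0.2·4.0 = 4.88
CropB: 0.8·6.1 + 0.2·4.1 = 5.7
CropH: 0.8·6.1 + 0.2·4.3 = 5.74
CropG: 0.8·5.9 + 0.2·4.2 = 5.56
Highest Hurwicz score = 5.74 → CropH.

CropH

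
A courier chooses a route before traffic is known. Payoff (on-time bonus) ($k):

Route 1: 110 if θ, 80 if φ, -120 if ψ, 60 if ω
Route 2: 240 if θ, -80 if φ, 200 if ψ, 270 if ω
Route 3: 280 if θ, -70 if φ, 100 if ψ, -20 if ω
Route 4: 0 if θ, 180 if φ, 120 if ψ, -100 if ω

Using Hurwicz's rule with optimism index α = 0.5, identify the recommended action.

Route 1: 0.5·110 + 0.5·(-120) = -5
Route 2: 0.5·270 + 0.5·(-80) = 95
Route 3: 0.5·280 + 0.5·(-70) = 105
Route 4: 0.5·180 + 0.5·(-100) = 40
Highest Hurwicz score = 105 → Route 3.

Route 3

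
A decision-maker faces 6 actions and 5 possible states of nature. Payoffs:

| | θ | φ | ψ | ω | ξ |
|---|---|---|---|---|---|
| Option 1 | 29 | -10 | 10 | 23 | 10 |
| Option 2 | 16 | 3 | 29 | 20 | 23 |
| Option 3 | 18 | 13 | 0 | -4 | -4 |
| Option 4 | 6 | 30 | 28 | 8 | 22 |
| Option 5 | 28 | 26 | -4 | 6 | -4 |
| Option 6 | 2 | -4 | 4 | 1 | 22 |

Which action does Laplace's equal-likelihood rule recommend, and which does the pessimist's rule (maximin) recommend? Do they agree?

laplace → Option 4; maximin → Option 4 (agree)

Row averages: Option 1=12.4, Option 2=18.2, Option 3=4.6, Option 4=18.8, Option 5=10.4, Option 6=5
Highest average = 18.8 → Option 4.
Row minima: Option 1=-10, Option 2=3, Option 3=-4, Option 4=6, Option 5=-4, Option 6=-4
Best worst-case = 6 → Option 4.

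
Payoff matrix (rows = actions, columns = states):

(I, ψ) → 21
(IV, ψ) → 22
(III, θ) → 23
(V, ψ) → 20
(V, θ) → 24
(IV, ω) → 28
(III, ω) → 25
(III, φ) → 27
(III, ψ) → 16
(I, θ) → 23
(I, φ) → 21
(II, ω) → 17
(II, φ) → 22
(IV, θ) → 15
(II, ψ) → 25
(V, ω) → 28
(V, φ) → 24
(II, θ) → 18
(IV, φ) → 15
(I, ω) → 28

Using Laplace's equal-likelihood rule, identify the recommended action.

V

Row averages: I=23.25, II=20.5, III=22.75, IV=20, V=24
Highest average = 24 → V.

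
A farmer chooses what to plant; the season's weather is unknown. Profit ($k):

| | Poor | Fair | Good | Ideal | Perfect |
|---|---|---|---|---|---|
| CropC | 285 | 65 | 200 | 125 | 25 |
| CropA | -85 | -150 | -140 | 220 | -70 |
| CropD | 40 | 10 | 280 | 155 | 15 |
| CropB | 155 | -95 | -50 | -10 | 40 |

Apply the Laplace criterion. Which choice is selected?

Row averages: CropC=140, CropA=-45, CropD=100, CropB=8
Highest average = 140 → CropC.

CropC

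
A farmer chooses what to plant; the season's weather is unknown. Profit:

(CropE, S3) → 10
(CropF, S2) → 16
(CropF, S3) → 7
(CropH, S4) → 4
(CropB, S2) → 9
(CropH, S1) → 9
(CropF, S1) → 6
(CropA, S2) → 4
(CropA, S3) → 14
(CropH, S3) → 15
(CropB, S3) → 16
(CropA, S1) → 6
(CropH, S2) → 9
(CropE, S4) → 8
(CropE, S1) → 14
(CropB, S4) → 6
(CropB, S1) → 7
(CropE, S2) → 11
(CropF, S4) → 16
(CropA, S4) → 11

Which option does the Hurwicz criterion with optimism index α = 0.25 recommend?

CropE

CropH: 0.25·15 + 0.75·4 = 6.75
CropA: 0.25·14 + 0.75·4 = 6.5
CropF: 0.25·16 + 0.75·6 = 8.5
CropB: 0.25·16 + 0.75·6 = 8.5
CropE: 0.25·14 + 0.75·8 = 9.5
Highest Hurwicz score = 9.5 → CropE.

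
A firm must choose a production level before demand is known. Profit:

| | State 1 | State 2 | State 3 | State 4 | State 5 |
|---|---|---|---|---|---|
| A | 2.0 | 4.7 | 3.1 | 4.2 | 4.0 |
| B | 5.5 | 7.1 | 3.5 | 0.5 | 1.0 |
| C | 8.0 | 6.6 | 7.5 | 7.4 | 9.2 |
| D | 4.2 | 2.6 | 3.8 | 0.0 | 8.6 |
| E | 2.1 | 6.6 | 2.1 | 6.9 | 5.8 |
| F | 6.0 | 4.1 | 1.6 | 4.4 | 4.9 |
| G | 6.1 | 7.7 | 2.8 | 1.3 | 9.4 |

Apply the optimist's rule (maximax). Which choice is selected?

G

Row maxima: A=4.7, B=7.1, C=9.2, D=8.6, E=6.9, F=6.0, G=9.4
Best best-case = 9.4 → G.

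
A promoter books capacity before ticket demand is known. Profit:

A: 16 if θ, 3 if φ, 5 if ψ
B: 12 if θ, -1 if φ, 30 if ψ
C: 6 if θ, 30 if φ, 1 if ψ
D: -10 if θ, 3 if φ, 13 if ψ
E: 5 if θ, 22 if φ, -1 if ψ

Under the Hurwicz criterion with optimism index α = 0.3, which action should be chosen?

C

A: 0.3·16 + 0.7·3 = 6.9
B: 0.3·30 + 0.7·(-1) = 8.3
C: 0.3·30 + 0.7·1 = 9.7
D: 0.3·13 + 0.7·(-10) = -3.1
E: 0.3·22 + 0.7·(-1) = 5.9
Highest Hurwicz score = 9.7 → C.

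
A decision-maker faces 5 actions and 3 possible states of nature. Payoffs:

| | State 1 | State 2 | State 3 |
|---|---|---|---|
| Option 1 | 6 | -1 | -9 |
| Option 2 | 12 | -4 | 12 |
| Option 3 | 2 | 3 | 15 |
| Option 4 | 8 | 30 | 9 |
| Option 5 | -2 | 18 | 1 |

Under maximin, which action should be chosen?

Option 4

Row minima: Option 1=-9, Option 2=-4, Option 3=2, Option 4=8, Option 5=-2
Best worst-case = 8 → Option 4.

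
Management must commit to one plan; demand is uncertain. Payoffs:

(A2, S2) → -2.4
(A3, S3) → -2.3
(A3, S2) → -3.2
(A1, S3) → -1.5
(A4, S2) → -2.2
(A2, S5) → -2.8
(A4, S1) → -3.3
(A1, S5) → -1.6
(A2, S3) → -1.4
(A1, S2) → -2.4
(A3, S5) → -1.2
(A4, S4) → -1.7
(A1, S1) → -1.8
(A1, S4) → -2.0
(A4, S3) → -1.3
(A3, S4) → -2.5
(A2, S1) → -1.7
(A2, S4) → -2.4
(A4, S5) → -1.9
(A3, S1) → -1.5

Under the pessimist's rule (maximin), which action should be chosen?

Row minima: A1=-2.4, A2=-2.8, A3=-3.2, A4=-3.3
Best worst-case = -2.4 → A1.

A1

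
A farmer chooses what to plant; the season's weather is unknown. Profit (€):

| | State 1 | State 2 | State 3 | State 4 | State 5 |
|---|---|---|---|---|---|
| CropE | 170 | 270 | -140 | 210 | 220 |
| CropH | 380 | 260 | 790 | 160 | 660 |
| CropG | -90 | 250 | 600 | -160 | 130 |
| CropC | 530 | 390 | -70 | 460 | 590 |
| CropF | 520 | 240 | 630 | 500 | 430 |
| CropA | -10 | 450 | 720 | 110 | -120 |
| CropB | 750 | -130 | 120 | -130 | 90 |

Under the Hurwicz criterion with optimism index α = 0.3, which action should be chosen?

CropF

CropE: 0.3·270 + 0.7·(-140) = -17
CropH: 0.3·790 + 0.7·160 = 349
CropG: 0.3·600 + 0.7·(-160) = 68
CropC: 0.3·590 + 0.7·(-70) = 128
CropF: 0.3·630 + 0.7·240 = 357
CropA: 0.3·720 + 0.7·(-120) = 132
CropB: 0.3·750 + 0.7·(-130) = 134
Highest Hurwicz score = 357 → CropF.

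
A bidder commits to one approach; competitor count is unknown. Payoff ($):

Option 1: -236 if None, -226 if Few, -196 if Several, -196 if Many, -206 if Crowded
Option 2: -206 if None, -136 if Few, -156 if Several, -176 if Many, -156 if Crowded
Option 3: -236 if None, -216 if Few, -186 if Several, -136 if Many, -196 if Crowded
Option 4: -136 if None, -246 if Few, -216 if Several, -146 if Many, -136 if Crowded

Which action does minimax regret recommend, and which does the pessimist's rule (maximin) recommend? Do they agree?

Column bests: None=-136, Few=-136, Several=-156, Many=-136, Crowded=-136.
Option 1 regrets: 100, 90, 40, 60, 70 → max 100
Option 2 regrets: 70, 0, 0, 40, 20 → max 70
Option 3 regrets: 100, 80, 30, 0, 60 → max 100
Option 4 regrets: 0, 110, 60, 10, 0 → max 110
Smallest max regret = 70 → Option 2.
Row minima: Option 1=-236, Option 2=-206, Option 3=-236, Option 4=-246
Best worst-case = -206 → Option 2.

minimax regret → Option 2; maximin → Option 2 (agree)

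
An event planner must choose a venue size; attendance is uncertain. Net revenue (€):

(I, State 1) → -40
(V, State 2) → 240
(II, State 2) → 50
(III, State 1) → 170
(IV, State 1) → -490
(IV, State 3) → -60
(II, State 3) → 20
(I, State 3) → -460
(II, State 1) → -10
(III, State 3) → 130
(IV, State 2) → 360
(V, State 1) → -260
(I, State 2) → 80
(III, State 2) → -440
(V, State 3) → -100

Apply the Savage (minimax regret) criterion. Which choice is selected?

Column bests: State 1=170, State 2=360, State 3=130.
I regrets: 210, 280, 590 → max 590
II regrets: 180, 310, 110 → max 310
III regrets: 0, 800, 0 → max 800
IV regrets: 660, 0, 190 → max 660
V regrets: 430, 120, 230 → max 430
Smallest max regret = 310 → II.

II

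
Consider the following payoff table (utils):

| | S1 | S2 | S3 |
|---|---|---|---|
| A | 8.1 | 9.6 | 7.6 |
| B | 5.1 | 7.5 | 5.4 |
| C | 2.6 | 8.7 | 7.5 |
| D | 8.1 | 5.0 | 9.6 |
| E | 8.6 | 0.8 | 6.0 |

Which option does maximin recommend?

Row minima: A=7.6, B=5.1, C=2.6, D=5.0, E=0.8
Best worst-case = 7.6 → A.

A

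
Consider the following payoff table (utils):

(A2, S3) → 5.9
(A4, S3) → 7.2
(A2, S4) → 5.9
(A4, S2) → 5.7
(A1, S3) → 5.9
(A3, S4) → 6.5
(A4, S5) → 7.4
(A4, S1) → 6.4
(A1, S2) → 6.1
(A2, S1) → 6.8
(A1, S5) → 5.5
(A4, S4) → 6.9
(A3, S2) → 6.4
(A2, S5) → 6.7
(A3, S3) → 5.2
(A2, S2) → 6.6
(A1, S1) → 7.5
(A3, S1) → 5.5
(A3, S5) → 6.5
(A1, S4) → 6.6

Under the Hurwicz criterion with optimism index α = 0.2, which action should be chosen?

A2

A1: 0.2·7.5 + 0.8·5.5 = 5.9
A2: 0.2·6.8 + 0.8·5.9 = 6.08
A3: 0.2·6.5 + 0.8·5.2 = 5.46
A4: 0.2·7.4 + 0.8·5.7 = 6.04
Highest Hurwicz score = 6.08 → A2.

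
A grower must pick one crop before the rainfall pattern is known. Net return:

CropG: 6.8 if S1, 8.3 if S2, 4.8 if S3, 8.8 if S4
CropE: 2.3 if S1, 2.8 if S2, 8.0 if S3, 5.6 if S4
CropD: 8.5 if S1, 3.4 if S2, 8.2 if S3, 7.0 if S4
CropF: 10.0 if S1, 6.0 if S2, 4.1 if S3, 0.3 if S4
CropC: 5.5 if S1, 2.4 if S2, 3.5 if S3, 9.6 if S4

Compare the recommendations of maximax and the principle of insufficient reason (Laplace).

maximax → CropF; laplace → CropG (disagree)

Row maxima: CropG=8.8, CropE=8.0, CropD=8.5, CropF=10.0, CropC=9.6
Best best-case = 10.0 → CropF.
Row averages: CropG=7.175, CropE=4.675, CropD=6.775, CropF=5.1, CropC=5.25
Highest average = 7.175 → CropG.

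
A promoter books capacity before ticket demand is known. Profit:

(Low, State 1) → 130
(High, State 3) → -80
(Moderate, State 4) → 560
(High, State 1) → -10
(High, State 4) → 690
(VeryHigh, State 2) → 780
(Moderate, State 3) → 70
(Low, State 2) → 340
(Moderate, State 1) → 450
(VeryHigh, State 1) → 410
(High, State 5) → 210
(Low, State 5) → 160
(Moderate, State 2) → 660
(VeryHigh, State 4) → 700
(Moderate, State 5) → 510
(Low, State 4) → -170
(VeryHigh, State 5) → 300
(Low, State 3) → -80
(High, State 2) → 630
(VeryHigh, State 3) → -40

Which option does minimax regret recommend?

Column bests: State 1=450, State 2=780, State 3=70, State 4=700, State 5=510.
Low regrets: 320, 440, 150, 870, 350 → max 870
Moderate regrets: 0, 120, 0, 140, 0 → max 140
High regrets: 460, 150, 150, 10, 300 → max 460
VeryHigh regrets: 40, 0, 110, 0, 210 → max 210
Smallest max regret = 140 → Moderate.

Moderate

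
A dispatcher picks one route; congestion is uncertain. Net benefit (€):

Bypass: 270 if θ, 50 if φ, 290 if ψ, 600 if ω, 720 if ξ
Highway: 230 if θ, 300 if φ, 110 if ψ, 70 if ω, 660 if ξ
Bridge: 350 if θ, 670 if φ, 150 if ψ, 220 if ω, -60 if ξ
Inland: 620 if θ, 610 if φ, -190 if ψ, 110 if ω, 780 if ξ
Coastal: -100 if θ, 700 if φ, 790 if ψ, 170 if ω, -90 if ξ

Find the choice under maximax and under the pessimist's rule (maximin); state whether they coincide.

Row maxima: Bypass=720, Highway=660, Bridge=670, Inland=780, Coastal=790
Best best-case = 790 → Coastal.
Row minima: Bypass=50, Highway=70, Bridge=-60, Inland=-190, Coastal=-100
Best worst-case = 70 → Highway.

maximax → Coastal; maximin → Highway (disagree)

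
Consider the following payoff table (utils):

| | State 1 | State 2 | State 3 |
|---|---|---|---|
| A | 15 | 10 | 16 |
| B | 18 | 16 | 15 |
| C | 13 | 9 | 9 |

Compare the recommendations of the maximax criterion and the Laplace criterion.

Row maxima: A=16, B=18, C=13
Best best-case = 18 → B.
Row averages: A=41/3, B=49/3, C=31/3
Highest average = 49/3 → B.

maximax → B; laplace → B (agree)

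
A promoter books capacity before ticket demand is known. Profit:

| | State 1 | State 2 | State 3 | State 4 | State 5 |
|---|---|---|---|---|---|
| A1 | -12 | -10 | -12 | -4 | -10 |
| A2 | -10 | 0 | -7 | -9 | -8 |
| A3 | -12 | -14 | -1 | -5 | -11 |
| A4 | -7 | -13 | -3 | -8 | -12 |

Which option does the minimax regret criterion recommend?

A2

Column bests: State 1=-7, State 2=0, State 3=-1, State 4=-4, State 5=-8.
A1 regrets: 5, 10, 11, 0, 2 → max 11
A2 regrets: 3, 0, 6, 5, 0 → max 6
A3 regrets: 5, 14, 0, 1, 3 → max 14
A4 regrets: 0, 13, 2, 4, 4 → max 13
Smallest max regret = 6 → A2.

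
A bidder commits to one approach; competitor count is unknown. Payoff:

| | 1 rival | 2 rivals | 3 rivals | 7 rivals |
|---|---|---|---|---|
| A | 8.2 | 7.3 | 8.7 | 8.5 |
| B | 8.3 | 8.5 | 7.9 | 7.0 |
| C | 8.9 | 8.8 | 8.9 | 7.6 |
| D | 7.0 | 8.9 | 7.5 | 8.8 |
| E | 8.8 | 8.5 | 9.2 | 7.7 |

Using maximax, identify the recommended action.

E

Row maxima: A=8.7, B=8.5, C=8.9, D=8.9, E=9.2
Best best-case = 9.2 → E.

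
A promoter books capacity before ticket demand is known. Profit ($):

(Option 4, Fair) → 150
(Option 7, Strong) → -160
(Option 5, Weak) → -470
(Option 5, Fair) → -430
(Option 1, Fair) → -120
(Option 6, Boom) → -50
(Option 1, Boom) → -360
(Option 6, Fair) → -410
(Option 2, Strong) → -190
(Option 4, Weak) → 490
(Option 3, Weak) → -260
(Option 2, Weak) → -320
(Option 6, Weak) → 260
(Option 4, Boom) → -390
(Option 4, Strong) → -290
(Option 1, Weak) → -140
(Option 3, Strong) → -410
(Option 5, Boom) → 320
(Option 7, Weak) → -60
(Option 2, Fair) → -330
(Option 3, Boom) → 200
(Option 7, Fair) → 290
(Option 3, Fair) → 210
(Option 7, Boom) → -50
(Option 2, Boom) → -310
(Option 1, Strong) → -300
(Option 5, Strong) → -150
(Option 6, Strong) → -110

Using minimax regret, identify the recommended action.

Option 7

Column bests: Weak=490, Fair=290, Strong=-110, Boom=320.
Option 1 regrets: 630, 410, 190, 680 → max 680
Option 2 regrets: 810, 620, 80, 630 → max 810
Option 3 regrets: 750, 80, 300, 120 → max 750
Option 4 regrets: 0, 140, 180, 710 → max 710
Option 5 regrets: 960, 720, 40, 0 → max 960
Option 6 regrets: 230, 700, 0, 370 → max 700
Option 7 regrets: 550, 0, 50, 370 → max 550
Smallest max regret = 550 → Option 7.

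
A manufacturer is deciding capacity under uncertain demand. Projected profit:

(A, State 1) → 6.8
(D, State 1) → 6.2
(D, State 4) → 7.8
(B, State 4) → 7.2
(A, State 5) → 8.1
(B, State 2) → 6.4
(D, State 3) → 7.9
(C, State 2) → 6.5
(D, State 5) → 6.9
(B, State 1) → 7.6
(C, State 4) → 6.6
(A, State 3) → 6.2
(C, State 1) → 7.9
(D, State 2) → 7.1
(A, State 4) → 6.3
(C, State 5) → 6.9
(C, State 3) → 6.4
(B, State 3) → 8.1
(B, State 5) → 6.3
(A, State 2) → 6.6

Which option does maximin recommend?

Row minima: A=6.2, B=6.3, C=6.4, D=6.2
Best worst-case = 6.4 → C.

C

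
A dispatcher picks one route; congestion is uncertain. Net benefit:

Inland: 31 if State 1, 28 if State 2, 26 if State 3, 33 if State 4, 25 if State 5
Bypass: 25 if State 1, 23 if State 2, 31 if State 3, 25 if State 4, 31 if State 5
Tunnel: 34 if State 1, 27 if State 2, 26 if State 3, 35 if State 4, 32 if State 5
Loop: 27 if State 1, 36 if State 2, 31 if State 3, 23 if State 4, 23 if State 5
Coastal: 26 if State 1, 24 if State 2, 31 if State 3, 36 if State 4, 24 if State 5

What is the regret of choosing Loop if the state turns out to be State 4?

Best payoff under State 4 is 36.
Regret = 36 − 23 = 13.

13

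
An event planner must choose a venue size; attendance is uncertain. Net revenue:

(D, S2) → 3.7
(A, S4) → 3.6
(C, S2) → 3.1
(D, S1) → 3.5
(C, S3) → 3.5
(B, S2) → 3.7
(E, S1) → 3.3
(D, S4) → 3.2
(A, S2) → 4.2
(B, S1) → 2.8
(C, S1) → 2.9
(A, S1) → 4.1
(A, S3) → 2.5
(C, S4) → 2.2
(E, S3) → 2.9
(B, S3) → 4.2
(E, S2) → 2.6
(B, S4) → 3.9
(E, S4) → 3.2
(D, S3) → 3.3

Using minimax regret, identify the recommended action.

Column bests: S1=4.1, S2=4.2, S3=4.2, S4=3.9.
A regrets: 0.0, 0.0, 1.7, 0.3 → max 1.7
B regrets: 1.3, 0.5, 0.0, 0.0 → max 1.3
C regrets: 1.2, 1.1, 0.7, 1.7 → max 1.7
D regrets: 0.6, 0.5, 0.9, 0.7 → max 0.9
E regrets: 0.8, 1.6, 1.3, 0.7 → max 1.6
Smallest max regret = 0.9 → D.

D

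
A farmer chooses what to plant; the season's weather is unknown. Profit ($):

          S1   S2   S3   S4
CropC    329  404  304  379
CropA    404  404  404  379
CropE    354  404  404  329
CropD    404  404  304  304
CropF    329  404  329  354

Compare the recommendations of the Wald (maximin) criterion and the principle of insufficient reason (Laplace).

Row minima: CropC=304, CropA=379, CropE=329, CropD=304, CropF=329
Best worst-case = 379 → CropA.
Row averages: CropC=354, CropA=397.75, CropE=372.75, CropD=354, CropF=354
Highest average = 397.75 → CropA.

maximin → CropA; laplace → CropA (agree)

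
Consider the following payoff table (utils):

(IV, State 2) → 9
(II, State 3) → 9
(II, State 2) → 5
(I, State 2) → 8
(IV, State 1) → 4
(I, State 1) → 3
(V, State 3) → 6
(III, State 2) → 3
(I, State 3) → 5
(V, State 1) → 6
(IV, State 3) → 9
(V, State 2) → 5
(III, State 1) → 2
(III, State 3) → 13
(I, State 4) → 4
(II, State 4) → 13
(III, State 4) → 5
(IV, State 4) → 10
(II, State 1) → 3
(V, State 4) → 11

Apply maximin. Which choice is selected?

V

Row minima: I=3, II=3, III=2, IV=4, V=5
Best worst-case = 5 → V.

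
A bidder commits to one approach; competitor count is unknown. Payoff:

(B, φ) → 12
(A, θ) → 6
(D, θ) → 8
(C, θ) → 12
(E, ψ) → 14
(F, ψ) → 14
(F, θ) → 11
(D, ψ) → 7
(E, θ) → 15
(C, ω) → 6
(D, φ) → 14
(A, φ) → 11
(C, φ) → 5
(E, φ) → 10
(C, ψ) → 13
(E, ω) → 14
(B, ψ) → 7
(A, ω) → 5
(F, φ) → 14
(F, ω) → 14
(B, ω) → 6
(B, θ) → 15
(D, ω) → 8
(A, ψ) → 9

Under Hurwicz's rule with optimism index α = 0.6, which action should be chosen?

E

A: 0.6·11 + 0.4·5 = 8.6
B: 0.6·15 + 0.4·6 = 11.4
C: 0.6·13 + 0.4·5 = 9.8
D: 0.6·14 + 0.4·7 = 11.2
E: 0.6·15 + 0.4·10 = 13
F: 0.6·14 + 0.4·11 = 12.8
Highest Hurwicz score = 13 → E.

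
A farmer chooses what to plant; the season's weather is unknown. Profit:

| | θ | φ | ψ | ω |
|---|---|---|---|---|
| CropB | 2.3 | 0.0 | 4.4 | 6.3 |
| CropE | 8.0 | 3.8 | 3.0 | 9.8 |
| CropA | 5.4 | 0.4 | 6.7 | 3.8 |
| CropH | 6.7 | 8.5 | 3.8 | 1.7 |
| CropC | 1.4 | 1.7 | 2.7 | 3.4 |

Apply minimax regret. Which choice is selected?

CropE

Column bests: θ=8.0, φ=8.5, ψ=6.7, ω=9.8.
CropB regrets: 5.7, 8.5, 2.3, 3.5 → max 8.5
CropE regrets: 0.0, 4.7, 3.7, 0.0 → max 4.7
CropA regrets: 2.6, 8.1, 0.0, 6.0 → max 8.1
CropH regrets: 1.3, 0.0, 2.9, 8.1 → max 8.1
CropC regrets: 6.6, 6.8, 4.0, 6.4 → max 6.8
Smallest max regret = 4.7 → CropE.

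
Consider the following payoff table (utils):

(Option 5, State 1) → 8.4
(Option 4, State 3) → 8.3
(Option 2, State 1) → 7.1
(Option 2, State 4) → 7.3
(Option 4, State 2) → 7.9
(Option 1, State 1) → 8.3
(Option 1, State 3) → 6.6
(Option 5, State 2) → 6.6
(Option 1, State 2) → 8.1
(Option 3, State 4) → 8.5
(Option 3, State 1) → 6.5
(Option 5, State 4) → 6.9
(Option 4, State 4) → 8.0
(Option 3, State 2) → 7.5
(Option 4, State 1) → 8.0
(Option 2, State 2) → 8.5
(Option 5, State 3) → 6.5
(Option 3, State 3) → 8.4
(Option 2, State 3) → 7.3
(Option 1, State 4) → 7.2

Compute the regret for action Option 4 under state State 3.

0.1

Best payoff under State 3 is 8.4.
Regret = 8.4 − 8.3 = 0.1.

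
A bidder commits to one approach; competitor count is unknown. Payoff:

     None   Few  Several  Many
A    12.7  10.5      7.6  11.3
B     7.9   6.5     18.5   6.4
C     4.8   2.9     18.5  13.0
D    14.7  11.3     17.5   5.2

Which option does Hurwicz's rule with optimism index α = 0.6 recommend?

B

A: 0.6·12.7 + 0.4·7.6 = 10.66
B: 0.6·18.5 + 0.4·6.4 = 13.66
C: 0.6·18.5 + 0.4·2.9 = 12.26
D: 0.6·17.5 + 0.4·5.2 = 12.58
Highest Hurwicz score = 13.66 → B.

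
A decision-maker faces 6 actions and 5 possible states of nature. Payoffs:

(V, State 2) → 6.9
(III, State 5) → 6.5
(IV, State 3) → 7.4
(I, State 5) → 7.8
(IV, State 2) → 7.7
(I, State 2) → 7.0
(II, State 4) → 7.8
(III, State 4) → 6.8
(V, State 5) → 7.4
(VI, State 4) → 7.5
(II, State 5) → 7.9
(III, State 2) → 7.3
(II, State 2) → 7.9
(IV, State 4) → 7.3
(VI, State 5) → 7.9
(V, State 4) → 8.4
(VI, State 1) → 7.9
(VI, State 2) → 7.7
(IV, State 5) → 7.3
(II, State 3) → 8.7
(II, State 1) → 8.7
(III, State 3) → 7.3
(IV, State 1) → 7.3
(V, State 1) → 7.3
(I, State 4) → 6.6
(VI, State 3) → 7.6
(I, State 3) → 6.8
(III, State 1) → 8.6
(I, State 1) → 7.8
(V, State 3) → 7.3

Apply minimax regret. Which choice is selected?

II

Column bests: State 1=8.7, State 2=7.9, State 3=8.7, State 4=8.4, State 5=7.9.
I regrets: 0.9, 0.9, 1.9, 1.8, 0.1 → max 1.9
II regrets: 0.0, 0.0, 0.0, 0.6, 0.0 → max 0.6
III regrets: 0.1, 0.6, 1.4, 1.6, 1.4 → max 1.6
IV regrets: 1.4, 0.2, 1.3, 1.1, 0.6 → max 1.4
V regrets: 1.4, 1.0, 1.4, 0.0, 0.5 → max 1.4
VI regrets: 0.8, 0.2, 1.1, 0.9, 0.0 → max 1.1
Smallest max regret = 0.6 → II.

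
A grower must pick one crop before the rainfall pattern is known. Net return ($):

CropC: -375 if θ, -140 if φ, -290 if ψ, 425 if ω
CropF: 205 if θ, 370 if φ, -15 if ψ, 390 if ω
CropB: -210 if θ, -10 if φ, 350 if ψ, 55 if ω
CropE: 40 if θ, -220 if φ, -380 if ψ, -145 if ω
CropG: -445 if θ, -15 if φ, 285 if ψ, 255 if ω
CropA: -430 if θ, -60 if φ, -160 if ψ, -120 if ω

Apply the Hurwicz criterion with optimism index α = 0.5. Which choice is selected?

CropF

CropC: 0.5·425 + 0.5·(-375) = 25
CropF: 0.5·390 + 0.5·(-15) = 187.5
CropB: 0.5·350 + 0.5·(-210) = 70
CropE: 0.5·40 + 0.5·(-380) = -170
CropG: 0.5·285 + 0.5·(-445) = -80
CropA: 0.5·(-60) + 0.5·(-430) = -245
Highest Hurwicz score = 187.5 → CropF.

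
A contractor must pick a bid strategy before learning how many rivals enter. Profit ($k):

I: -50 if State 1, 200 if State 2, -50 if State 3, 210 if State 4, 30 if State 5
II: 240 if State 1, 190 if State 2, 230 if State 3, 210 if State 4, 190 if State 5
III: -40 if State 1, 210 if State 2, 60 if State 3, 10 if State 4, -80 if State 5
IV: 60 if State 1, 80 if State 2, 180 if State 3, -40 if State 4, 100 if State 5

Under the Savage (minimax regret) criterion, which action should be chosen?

II

Column bests: State 1=240, State 2=210, State 3=230, State 4=210, State 5=190.
I regrets: 290, 10, 280, 0, 160 → max 290
II regrets: 0, 20, 0, 0, 0 → max 20
III regrets: 280, 0, 170, 200, 270 → max 280
IV regrets: 180, 130, 50, 250, 90 → max 250
Smallest max regret = 20 → II.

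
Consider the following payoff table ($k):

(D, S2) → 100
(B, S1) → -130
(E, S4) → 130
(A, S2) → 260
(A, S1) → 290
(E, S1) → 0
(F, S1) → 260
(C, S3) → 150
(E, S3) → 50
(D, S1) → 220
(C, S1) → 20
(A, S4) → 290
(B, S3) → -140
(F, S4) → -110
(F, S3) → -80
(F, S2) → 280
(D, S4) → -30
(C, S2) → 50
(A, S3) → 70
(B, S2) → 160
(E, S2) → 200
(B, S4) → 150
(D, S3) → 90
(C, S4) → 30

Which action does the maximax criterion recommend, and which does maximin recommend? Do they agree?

Row maxima: A=290, B=160, C=150, D=220, E=200, F=280
Best best-case = 290 → A.
Row minima: A=70, B=-140, C=20, D=-30, E=0, F=-110
Best worst-case = 70 → A.

maximax → A; maximin → A (agree)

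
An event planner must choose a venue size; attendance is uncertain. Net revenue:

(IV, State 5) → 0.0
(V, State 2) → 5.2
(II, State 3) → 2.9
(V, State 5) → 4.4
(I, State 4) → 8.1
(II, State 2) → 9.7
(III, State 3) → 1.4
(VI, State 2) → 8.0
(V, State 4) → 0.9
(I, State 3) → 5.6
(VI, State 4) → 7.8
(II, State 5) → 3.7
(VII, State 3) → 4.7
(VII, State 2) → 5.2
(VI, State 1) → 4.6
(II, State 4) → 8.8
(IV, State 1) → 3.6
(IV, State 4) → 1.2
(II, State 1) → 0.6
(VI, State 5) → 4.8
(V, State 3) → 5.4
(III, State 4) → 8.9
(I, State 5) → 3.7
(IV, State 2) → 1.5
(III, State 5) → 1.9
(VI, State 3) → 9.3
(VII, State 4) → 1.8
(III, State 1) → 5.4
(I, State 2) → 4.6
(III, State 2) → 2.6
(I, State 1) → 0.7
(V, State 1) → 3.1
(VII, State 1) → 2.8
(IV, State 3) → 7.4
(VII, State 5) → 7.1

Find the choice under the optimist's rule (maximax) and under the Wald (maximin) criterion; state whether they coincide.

Row maxima: I=8.1, II=9.7, III=8.9, IV=7.4, V=5.4, VI=9.3, VII=7.1
Best best-case = 9.7 → II.
Row minima: I=0.7, II=0.6, III=1.4, IV=0.0, V=0.9, VI=4.6, VII=1.8
Best worst-case = 4.6 → VI.

maximax → II; maximin → VI (disagree)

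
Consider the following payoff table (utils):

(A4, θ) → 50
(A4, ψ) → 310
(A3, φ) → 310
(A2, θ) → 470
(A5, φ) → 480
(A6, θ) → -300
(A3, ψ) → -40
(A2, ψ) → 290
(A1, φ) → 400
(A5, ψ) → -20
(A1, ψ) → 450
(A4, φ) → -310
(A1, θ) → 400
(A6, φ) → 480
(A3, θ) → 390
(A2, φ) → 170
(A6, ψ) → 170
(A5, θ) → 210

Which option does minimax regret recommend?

Column bests: θ=470, φ=480, ψ=450.
A1 regrets: 70, 80, 0 → max 80
A2 regrets: 0, 310, 160 → max 310
A3 regrets: 80, 170, 490 → max 490
A4 regrets: 420, 790, 140 → max 790
A5 regrets: 260, 0, 470 → max 470
A6 regrets: 770, 0, 280 → max 770
Smallest max regret = 80 → A1.

A1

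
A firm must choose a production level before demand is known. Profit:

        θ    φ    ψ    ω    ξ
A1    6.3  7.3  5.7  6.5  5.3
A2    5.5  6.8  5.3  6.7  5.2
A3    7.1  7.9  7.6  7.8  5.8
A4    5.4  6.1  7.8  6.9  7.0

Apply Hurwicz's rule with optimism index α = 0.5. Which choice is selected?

A1: 0.5·7.3 + 0.5·5.3 = 6.3
A2: 0.5·6.8 + 0.5·5.2 = 6
A3: 0.5·7.9 + 0.5·5.8 = 6.85
A4: 0.5·7.8 + 0.5·5.4 = 6.6
Highest Hurwicz score = 6.85 → A3.

A3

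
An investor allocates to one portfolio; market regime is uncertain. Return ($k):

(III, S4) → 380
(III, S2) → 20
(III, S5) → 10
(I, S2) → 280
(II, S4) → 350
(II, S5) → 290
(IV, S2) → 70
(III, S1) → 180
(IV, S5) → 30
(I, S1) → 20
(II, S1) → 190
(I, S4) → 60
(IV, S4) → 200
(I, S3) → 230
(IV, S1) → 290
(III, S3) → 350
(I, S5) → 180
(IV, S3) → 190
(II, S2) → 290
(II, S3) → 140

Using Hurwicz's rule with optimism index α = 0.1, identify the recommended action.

I: 0.1·280 + 0.9·20 = 46
II: 0.1·350 + 0.9·140 = 161
III: 0.1·380 + 0.9·10 = 47
IV: 0.1·290 + 0.9·30 = 56
Highest Hurwicz score = 161 → II.

II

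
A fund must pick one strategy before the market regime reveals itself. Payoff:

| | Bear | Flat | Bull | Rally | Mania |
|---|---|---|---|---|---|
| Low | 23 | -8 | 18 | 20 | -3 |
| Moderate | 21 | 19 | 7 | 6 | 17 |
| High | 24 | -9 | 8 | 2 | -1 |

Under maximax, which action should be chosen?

Row maxima: Low=23, Moderate=21, High=24
Best best-case = 24 → High.

High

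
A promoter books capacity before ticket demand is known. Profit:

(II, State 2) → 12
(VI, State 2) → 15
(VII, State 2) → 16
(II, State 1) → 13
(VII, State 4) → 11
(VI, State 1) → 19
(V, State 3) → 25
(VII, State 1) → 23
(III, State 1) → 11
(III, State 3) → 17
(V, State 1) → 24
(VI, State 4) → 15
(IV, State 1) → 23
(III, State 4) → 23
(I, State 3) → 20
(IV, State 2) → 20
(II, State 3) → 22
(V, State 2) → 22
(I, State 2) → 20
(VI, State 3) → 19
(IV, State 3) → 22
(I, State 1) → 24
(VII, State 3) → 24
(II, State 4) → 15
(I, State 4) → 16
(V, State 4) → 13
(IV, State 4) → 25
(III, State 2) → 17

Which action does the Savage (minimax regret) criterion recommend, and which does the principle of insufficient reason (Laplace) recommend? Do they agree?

Column bests: State 1=24, State 2=22, State 3=25, State 4=25.
I regrets: 0, 2, 5, 9 → max 9
II regrets: 11, 10, 3, 10 → max 11
III regrets: 13, 5, 8, 2 → max 13
IV regrets: 1, 2, 3, 0 → max 3
V regrets: 0, 0, 0, 12 → max 12
VI regrets: 5, 7, 6, 10 → max 10
VII regrets: 1, 6, 1, 14 → max 14
Smallest max regret = 3 → IV.
Row averages: I=20, II=15.5, III=17, IV=22.5, V=21, VI=17, VII=18.5
Highest average = 22.5 → IV.

minimax regret → IV; laplace → IV (agree)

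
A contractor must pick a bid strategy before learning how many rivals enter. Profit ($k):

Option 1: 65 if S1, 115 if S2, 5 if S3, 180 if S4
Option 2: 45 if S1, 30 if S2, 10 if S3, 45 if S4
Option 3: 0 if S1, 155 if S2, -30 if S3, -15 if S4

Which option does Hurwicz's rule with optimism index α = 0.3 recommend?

Option 1

Option 1: 0.3·180 + 0.7·5 = 57.5
Option 2: 0.3·45 + 0.7·10 = 20.5
Option 3: 0.3·155 + 0.7·(-30) = 25.5
Highest Hurwicz score = 57.5 → Option 1.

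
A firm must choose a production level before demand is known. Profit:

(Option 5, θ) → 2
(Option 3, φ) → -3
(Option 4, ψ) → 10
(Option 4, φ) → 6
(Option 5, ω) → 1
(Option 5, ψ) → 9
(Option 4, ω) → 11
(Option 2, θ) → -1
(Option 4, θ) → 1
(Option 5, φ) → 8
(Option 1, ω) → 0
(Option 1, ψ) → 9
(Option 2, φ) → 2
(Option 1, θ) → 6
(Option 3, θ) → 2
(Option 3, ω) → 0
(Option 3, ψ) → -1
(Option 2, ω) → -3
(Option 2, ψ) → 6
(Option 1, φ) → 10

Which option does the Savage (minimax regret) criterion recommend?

Option 4

Column bests: θ=6, φ=10, ψ=10, ω=11.
Option 1 regrets: 0, 0, 1, 11 → max 11
Option 2 regrets: 7, 8, 4, 14 → max 14
Option 3 regrets: 4, 13, 11, 11 → max 13
Option 4 regrets: 5, 4, 0, 0 → max 5
Option 5 regrets: 4, 2, 1, 10 → max 10
Smallest max regret = 5 → Option 4.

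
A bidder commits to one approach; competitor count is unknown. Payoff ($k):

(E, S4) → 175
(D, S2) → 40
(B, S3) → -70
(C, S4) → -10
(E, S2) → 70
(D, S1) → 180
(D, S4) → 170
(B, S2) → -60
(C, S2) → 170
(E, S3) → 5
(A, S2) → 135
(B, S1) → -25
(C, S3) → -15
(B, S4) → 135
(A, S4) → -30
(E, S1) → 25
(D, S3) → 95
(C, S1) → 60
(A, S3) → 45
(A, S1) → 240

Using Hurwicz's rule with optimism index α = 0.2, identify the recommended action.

A: 0.2·240 + 0.8·(-30) = 24
B: 0.2·135 + 0.8·(-70) = -29
C: 0.2·170 + 0.8·(-15) = 22
D: 0.2·180 + 0.8·40 = 68
E: 0.2·175 + 0.8·5 = 39
Highest Hurwicz score = 68 → D.

D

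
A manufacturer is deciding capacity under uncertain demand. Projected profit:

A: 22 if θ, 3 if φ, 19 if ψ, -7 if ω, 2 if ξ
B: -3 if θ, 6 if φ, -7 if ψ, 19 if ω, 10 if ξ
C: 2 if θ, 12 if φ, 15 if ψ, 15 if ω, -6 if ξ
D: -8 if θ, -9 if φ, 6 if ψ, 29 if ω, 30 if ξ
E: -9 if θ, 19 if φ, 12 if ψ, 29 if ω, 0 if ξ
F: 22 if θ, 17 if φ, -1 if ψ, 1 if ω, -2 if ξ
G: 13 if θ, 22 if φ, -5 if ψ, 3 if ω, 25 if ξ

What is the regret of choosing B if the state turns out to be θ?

25

Best payoff under θ is 22.
Regret = 22 − (-3) = 25.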